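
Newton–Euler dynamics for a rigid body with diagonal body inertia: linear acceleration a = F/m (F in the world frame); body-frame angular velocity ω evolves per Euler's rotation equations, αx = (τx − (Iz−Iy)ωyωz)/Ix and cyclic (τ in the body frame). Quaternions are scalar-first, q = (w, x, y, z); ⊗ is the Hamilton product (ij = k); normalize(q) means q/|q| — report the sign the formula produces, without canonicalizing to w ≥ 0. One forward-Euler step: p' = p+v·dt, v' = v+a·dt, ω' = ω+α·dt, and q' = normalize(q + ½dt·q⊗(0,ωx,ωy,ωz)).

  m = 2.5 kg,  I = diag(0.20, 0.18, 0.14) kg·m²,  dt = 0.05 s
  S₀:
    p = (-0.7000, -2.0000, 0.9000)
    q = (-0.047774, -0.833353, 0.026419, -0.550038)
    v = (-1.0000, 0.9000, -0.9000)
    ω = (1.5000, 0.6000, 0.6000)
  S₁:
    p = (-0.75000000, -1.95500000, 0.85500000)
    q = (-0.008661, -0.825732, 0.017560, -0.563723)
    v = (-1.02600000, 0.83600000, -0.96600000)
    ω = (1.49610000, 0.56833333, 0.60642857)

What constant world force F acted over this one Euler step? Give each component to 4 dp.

F = (-1.3000, -3.2000, -3.3000)

Δv = v₁−v₀ = (-0.02600000, -0.06400000, -0.06600000)
F = m·Δv/dt = (-1.3000, -3.2000, -3.3000)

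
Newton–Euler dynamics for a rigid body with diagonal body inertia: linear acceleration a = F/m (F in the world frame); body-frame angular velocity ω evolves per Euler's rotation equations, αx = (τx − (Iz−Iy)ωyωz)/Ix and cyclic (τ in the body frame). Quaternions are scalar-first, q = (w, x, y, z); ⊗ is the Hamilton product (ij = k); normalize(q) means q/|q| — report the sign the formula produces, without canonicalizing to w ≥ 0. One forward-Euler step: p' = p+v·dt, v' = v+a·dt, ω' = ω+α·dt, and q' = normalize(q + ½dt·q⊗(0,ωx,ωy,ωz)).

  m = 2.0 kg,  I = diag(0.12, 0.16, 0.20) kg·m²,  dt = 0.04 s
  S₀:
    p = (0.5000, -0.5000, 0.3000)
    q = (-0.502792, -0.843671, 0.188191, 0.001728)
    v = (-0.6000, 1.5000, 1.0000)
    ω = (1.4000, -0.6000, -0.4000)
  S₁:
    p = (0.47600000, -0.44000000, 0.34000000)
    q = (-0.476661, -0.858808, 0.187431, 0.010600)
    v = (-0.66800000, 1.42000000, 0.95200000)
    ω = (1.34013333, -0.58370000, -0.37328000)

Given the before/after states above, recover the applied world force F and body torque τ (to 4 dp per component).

Δv = v₁−v₀ = (-0.06800000, -0.08000000, -0.04800000)
m·(v₁−v₀)/dt = (-3.4000, -4.0000, -2.4000)
rate change Δω = (-0.05986667, 0.01630000, 0.02672000)
applied torque τ = (-0.1700, 0.1100, 0.1000)

F = (-3.4000, -4.0000, -2.4000)
τ = (-0.1700, 0.1100, 0.1000)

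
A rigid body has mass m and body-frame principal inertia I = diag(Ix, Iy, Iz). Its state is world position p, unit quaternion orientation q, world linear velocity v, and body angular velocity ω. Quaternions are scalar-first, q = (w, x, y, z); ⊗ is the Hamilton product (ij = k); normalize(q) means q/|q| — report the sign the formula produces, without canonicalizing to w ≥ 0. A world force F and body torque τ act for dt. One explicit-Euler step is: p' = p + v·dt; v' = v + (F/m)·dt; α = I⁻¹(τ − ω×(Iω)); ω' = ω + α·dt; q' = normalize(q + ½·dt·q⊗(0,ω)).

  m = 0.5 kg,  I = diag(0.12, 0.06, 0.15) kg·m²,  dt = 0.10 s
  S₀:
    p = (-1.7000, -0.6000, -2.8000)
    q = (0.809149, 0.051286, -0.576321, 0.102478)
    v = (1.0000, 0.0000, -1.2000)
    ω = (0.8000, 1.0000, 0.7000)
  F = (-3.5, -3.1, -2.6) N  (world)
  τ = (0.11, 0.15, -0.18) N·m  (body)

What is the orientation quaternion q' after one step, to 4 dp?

q' = (0.8301, 0.0582, -0.5321, 0.1560)

q⊗(0,ω) = (0.4635576, 0.1414165, 0.8552312, 1.0787471)
q + ½dt·q⊗(0,ω), renormalized = (0.8301, 0.0582, -0.5321, 0.1560)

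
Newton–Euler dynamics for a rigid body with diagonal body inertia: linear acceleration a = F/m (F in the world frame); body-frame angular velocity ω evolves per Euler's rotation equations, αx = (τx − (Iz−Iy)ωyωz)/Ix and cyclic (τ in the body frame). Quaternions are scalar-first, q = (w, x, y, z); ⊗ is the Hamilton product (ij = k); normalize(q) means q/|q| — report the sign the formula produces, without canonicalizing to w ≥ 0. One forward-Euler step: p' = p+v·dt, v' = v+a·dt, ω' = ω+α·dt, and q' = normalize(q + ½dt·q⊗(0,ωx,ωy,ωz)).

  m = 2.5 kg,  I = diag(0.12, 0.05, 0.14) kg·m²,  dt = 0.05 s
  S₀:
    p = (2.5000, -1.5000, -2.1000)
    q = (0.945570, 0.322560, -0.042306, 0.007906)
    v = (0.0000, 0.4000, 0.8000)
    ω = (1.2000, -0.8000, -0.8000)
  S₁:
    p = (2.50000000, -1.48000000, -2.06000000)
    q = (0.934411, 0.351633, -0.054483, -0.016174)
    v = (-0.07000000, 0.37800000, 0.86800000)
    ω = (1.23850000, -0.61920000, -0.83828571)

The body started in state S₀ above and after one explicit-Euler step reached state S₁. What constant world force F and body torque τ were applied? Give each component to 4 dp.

F = (-3.5000, -1.1000, 3.4000)
τ = (0.1500, 0.2000, -0.0400)

ω₁ − ω₀ = (0.03850000, 0.18080000, -0.03828571)
τ = I·(Δω/dt) + ω₀×(Iω₀) = (0.1500, 0.2000, -0.0400)
v₁ − v₀ = (-0.07000000, -0.02200000, 0.06800000)
F = m·Δv/dt = (-3.5000, -1.1000, 3.4000)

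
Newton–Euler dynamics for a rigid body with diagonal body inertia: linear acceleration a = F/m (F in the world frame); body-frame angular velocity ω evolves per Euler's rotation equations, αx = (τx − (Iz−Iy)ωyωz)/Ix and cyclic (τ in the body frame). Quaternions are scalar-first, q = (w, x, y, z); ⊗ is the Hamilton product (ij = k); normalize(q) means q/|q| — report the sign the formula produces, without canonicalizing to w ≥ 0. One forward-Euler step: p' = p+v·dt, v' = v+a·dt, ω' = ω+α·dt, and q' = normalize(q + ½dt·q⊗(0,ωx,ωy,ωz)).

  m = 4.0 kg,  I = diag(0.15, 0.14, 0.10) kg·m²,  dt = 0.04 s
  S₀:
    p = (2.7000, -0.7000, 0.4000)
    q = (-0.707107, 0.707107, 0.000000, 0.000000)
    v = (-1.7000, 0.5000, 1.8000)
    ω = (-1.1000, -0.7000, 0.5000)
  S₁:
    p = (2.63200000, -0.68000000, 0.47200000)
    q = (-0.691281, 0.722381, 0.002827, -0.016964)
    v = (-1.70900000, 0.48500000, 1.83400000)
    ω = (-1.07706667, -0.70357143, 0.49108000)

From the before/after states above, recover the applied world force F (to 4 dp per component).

velocity change Δv = (-0.00900000, -0.01500000, 0.03400000)
F = m·Δv/dt = (-0.9000, -1.5000, 3.4000)

F = (-0.9000, -1.5000, 3.4000)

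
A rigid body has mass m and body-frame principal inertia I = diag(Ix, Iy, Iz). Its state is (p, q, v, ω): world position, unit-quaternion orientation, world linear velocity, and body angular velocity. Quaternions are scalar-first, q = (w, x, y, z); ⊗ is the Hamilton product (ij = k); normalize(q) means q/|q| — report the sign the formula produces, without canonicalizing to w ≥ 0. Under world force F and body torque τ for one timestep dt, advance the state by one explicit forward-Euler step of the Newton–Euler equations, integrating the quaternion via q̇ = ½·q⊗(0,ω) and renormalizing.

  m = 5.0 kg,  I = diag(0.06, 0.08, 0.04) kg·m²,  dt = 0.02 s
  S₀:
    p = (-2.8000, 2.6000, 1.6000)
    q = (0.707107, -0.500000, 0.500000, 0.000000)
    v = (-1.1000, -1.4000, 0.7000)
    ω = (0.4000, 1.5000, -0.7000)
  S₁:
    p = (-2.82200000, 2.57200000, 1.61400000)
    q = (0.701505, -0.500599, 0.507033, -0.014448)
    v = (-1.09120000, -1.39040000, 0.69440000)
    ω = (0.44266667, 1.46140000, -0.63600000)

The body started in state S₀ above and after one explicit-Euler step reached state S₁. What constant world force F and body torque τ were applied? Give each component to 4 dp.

Δω = ω₁−ω₀ = (0.04266667, -0.03860000, 0.06400000)
I·α + gyro = (0.1700, -0.1600, 0.1400)
v₁ − v₀ = (0.00880000, 0.00960000, -0.00560000)
F = m·Δv/dt = (2.2000, 2.4000, -1.4000)

F = (2.2000, 2.4000, -1.4000)
τ = (0.1700, -0.1600, 0.1400)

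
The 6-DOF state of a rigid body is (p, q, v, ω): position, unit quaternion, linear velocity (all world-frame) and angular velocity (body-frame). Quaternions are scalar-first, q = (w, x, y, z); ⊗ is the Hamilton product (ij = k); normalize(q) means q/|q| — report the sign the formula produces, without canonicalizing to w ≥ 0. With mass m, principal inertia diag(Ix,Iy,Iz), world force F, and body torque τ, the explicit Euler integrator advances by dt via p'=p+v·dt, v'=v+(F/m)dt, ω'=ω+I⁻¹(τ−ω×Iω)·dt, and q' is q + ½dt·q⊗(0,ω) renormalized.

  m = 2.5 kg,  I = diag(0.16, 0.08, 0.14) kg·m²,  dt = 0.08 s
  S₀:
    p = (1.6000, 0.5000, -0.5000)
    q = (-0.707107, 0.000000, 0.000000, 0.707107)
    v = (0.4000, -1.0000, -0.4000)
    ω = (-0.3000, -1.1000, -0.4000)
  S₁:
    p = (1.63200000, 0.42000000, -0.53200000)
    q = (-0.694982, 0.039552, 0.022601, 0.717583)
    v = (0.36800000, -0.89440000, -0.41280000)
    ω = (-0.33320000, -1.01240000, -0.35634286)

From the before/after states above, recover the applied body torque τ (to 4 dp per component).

τ = (-0.0400, 0.0900, 0.0500)

ω₁ − ω₀ = (-0.03320000, 0.08760000, 0.04365714)
I·α + gyro = (-0.0400, 0.0900, 0.0500)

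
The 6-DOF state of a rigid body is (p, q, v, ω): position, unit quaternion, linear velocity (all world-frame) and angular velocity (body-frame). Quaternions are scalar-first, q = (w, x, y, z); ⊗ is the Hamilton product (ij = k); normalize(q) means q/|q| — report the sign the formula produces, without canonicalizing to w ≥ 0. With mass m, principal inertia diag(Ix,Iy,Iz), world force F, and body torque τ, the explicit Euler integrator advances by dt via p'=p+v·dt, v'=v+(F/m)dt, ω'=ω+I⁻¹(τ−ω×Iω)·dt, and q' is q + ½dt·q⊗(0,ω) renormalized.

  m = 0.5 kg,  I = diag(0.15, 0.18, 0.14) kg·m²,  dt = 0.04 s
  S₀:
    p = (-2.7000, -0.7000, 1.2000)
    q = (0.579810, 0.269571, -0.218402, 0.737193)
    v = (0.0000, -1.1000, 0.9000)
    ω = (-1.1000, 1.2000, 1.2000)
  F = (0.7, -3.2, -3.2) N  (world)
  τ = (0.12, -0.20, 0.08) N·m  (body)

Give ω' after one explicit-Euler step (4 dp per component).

ω' = (-1.0526, 1.1585, 1.2342)

(τ − ω×Iω)/I = (1.1840, -1.0378, 0.8543)
ω + α·dt = (-1.0526, 1.1585, 1.2342)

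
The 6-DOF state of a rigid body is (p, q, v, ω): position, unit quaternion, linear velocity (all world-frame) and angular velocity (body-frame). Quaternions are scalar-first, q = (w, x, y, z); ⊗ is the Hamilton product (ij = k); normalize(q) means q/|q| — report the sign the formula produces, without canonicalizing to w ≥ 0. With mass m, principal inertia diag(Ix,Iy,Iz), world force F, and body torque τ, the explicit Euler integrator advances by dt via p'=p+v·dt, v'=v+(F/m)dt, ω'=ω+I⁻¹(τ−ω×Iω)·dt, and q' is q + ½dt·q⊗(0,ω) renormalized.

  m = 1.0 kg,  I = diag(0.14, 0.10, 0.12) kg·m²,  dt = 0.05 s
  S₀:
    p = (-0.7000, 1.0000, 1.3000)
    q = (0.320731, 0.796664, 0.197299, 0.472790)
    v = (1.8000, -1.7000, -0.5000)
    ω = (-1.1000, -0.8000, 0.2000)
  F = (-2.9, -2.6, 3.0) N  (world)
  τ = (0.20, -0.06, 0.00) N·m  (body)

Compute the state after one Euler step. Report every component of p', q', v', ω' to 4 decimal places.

p' = (-0.6100, 0.9150, 1.2750)
q' = (0.3440, 0.7978, 0.1738, 0.4636)
v' = (1.6550, -1.8300, -0.3500)
ω' = (-1.0274, -0.8278, 0.2147)

p' = p + v·dt = (-0.6100, 0.9150, 1.2750)
v' = v + a·dt = (1.6550, -1.8300, -0.3500)
(τ − ω×Iω)/I = (1.4514, -0.5560, 0.2933)
ω' = ω + α·dt = (-1.0274, -0.8278, 0.2147)
Hamilton product q⊗(0,ω) = (0.9396116, 0.0648877, -0.9359866, -0.3561561)
q' = normalize(q + ½dt·q⊗(0,ω)) = (0.3440, 0.7978, 0.1738, 0.4636)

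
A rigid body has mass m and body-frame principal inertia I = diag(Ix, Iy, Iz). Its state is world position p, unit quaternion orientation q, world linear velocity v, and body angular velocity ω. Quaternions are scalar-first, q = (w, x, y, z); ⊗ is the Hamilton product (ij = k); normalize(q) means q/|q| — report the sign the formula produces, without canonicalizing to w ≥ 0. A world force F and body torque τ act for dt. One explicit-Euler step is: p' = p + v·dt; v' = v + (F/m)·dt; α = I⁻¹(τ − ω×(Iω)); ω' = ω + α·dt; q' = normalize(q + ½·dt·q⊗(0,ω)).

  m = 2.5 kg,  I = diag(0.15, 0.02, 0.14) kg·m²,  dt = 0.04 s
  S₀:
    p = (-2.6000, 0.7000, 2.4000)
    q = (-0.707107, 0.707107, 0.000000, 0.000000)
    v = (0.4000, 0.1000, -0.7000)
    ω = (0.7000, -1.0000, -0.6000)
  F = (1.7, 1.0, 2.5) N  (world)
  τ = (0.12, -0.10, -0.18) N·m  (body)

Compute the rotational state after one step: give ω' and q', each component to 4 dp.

ω×(Iω) gyroscopic = (0.0720, -0.0042, 0.0910)
angular accel α = (0.3200, -4.7900, -1.9357)
new body rate ω' = (0.7128, -1.1916, -0.6774)
2q̇ = q⊗(0,ω) = (-0.4949749, -0.4949749, 1.1313712, -0.2828428)
q' = normalize(q + ½dt·q⊗(0,ω)) = (-0.7167, 0.6969, 0.0226, -0.0057)

ω' = (0.7128, -1.1916, -0.6774)
q' = (-0.7167, 0.6969, 0.0226, -0.0057)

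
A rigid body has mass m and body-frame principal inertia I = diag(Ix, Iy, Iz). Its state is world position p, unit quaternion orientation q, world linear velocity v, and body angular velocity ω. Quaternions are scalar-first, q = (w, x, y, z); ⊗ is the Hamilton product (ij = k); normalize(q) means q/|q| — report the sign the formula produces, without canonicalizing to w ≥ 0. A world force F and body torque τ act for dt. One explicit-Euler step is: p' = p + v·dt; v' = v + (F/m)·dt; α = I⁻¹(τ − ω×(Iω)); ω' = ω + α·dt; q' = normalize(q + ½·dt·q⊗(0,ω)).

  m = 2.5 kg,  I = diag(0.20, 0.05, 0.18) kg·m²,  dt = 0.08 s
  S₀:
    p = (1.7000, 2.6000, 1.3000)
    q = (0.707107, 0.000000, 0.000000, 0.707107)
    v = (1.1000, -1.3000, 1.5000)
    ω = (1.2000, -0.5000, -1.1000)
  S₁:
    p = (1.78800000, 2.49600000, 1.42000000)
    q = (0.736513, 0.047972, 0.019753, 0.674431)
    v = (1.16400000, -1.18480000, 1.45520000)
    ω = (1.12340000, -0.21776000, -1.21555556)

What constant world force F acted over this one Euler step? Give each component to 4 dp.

v₁ − v₀ = (0.06400000, 0.11520000, -0.04480000)
m·(v₁−v₀)/dt = (2.0000, 3.6000, -1.4000)

F = (2.0000, 3.6000, -1.4000)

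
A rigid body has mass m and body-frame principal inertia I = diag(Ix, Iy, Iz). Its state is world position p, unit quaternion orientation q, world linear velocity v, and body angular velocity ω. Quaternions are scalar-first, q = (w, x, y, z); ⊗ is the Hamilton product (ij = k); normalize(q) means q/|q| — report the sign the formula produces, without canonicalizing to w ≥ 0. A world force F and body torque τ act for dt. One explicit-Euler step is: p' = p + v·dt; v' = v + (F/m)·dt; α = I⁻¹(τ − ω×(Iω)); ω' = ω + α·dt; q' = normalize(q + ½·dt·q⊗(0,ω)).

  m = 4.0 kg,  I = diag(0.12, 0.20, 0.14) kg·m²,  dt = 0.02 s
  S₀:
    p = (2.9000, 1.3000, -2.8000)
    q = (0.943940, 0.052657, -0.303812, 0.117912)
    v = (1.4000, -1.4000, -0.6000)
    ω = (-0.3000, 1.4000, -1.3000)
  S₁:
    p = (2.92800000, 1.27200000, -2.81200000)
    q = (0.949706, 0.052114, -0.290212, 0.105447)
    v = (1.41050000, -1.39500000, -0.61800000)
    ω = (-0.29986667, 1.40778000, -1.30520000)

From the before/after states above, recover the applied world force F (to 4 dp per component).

velocity change Δv = (0.01050000, 0.00500000, -0.01800000)
applied force F = (2.1000, 1.0000, -3.6000)

F = (2.1000, 1.0000, -3.6000)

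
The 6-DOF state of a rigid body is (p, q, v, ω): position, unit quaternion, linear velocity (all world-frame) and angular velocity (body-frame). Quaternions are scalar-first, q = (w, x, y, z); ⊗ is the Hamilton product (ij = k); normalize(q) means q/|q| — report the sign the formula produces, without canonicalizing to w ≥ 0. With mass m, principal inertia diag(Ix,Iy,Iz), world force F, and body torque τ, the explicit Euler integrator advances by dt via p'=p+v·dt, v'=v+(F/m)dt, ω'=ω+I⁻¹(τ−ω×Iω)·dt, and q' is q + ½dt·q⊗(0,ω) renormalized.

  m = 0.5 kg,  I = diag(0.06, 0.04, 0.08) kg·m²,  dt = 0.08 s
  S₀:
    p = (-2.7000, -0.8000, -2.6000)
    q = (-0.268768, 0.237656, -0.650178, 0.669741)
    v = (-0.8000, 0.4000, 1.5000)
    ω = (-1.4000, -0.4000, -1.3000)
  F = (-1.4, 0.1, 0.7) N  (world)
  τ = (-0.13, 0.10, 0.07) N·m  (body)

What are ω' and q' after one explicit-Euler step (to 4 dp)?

ω' = (-1.6011, -0.1272, -1.2188)
q' = (-0.2303, 0.2963, -0.6690, 0.6416)

ω×(Iω) gyroscopic = (0.0208, -0.0364, -0.0112)
angular accel α = (-2.5133, 3.4100, 1.0150)
new body rate ω' = (-1.6011, -0.1272, -1.2188)
2q̇ = q⊗(0,ω) = (0.9433105, 1.4894030, -0.5211774, -0.6559132)
q' = normalize(q + ½dt·q⊗(0,ω)) = (-0.2303, 0.2963, -0.6690, 0.6416)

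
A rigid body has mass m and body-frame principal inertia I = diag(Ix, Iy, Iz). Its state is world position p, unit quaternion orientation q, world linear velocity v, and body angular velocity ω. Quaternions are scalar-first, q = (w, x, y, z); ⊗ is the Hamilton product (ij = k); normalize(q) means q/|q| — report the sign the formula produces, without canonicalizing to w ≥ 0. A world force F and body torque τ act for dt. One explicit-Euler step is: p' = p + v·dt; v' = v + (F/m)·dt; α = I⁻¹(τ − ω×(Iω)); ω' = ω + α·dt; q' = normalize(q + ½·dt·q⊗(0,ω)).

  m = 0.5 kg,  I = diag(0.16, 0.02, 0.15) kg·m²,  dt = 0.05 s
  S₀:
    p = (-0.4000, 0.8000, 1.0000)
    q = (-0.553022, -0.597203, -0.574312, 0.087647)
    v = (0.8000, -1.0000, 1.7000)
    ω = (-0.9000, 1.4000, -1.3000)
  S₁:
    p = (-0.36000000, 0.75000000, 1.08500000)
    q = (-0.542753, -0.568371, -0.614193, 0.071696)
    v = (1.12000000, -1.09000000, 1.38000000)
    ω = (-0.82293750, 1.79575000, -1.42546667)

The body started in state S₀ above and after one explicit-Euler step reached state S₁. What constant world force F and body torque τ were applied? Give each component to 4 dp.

F = (3.2000, -0.9000, -3.2000)
τ = (0.0100, 0.1700, -0.2000)

velocity change Δv = (0.32000000, -0.09000000, -0.32000000)
applied force F = (3.2000, -0.9000, -3.2000)
rate change Δω = (0.07706250, 0.39575000, -0.12546667)
τ = I·(Δω/dt) + ω₀×(Iω₀) = (0.0100, 0.1700, -0.2000)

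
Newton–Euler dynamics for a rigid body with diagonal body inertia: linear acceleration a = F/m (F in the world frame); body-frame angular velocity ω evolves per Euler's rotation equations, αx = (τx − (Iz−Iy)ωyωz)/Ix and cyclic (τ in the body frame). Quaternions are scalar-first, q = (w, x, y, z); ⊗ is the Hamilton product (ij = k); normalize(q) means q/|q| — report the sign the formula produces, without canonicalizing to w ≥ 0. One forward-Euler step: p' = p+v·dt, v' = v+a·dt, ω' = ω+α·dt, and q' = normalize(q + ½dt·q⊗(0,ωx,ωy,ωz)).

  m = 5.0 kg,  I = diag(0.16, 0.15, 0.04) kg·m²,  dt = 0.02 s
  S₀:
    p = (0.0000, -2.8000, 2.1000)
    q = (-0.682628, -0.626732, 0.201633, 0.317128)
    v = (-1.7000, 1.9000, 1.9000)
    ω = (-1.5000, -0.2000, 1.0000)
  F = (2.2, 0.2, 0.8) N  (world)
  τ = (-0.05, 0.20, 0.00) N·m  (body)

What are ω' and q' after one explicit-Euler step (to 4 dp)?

ω' = (-1.5090, -0.1493, 1.0015)
q' = (-0.6947, -0.6137, 0.2045, 0.3145)

ω×(Iω) gyroscopic = (0.0220, -0.1800, -0.0030)
α = I⁻¹(τ − ω×Iω) = (-0.4500, 2.5333, 0.0750)
new body rate ω' = (-1.5090, -0.1493, 1.0015)
q⊗(0,ω) = (-1.2168994, 1.2890006, 0.2875656, -0.2548321)
q' = normalize(q + ½dt·q⊗(0,ω)) = (-0.6947, -0.6137, 0.2045, 0.3145)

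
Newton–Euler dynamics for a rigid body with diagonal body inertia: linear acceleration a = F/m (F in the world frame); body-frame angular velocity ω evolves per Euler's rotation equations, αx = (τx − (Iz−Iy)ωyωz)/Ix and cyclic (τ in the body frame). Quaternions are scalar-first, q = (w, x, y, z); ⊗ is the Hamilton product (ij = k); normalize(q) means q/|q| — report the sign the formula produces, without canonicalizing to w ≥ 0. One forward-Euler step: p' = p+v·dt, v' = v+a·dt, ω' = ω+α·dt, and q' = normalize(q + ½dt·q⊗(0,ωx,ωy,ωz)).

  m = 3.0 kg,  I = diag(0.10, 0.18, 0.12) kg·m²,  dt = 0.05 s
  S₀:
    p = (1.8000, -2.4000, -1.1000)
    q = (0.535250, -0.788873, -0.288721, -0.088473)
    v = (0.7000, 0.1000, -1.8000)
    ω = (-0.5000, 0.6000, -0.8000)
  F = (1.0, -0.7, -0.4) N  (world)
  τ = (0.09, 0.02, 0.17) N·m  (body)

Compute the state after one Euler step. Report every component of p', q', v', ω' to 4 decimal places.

linear accel F/m = (0.3333, -0.2333, -0.1333)
new position p' = (1.8350, -2.3950, -1.1900)
v' = v + a·dt = (0.7167, 0.0883, -1.8067)
ω×(Iω) gyroscopic = (0.0288, -0.0080, -0.0240)
(τ − ω×Iω)/I = (0.6120, 0.1556, 1.6167)
ω' = ω + α·dt = (-0.4694, 0.6078, -0.7192)
Hamilton product q⊗(0,ω) = (-0.2919823, 0.0164356, -0.2657119, -1.0458843)
q + ½dt·q⊗(0,ω), renormalized = (0.5277, -0.7882, -0.2952, -0.1146)

p' = (1.8350, -2.3950, -1.1900)
q' = (0.5277, -0.7882, -0.2952, -0.1146)
v' = (0.7167, 0.0883, -1.8067)
ω' = (-0.4694, 0.6078, -0.7192)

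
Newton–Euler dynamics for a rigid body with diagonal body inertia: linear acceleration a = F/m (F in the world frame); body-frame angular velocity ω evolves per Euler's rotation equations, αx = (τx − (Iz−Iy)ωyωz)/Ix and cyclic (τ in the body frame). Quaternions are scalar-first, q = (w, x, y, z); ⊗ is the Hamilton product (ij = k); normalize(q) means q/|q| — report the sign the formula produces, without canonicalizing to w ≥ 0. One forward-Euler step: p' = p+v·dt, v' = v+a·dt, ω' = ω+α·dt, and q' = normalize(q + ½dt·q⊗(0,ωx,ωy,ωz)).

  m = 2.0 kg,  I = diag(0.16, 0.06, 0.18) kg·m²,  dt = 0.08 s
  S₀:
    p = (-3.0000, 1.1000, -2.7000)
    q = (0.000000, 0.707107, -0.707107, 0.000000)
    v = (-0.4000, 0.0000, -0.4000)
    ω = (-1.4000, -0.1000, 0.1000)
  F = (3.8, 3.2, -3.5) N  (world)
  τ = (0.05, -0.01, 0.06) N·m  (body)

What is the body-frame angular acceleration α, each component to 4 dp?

α = (0.3200, -0.2133, 0.4111)

ω×(Iω) gyroscopic = (-0.0012, 0.0028, -0.0140)
angular accel α = (0.3200, -0.2133, 0.4111)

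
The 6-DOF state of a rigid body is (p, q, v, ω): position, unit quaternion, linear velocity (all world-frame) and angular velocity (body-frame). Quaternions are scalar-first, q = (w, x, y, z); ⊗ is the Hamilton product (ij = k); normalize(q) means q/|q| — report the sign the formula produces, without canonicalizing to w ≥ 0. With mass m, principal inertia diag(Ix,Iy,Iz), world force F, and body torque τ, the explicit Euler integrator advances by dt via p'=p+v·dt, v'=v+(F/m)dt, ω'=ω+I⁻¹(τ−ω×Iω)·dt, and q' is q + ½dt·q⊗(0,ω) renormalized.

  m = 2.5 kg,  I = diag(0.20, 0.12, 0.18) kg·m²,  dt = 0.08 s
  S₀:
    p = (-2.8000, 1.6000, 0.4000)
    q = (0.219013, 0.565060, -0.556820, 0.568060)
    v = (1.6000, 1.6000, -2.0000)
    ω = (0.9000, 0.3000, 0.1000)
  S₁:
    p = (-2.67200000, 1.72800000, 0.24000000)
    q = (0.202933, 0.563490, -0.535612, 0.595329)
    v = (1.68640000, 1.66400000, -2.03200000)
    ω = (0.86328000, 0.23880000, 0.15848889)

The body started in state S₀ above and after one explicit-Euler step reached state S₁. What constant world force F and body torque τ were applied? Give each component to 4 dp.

velocity change Δv = (0.08640000, 0.06400000, -0.03200000)
F = m·Δv/dt = (2.7000, 2.0000, -1.0000)
rate change Δω = (-0.03672000, -0.06120000, 0.05848889)
gyro term ω₀×Iω₀ = (0.0018, 0.0018, -0.0216)
applied torque τ = (-0.0900, -0.0900, 0.1100)

F = (2.7000, 2.0000, -1.0000)
τ = (-0.0900, -0.0900, 0.1100)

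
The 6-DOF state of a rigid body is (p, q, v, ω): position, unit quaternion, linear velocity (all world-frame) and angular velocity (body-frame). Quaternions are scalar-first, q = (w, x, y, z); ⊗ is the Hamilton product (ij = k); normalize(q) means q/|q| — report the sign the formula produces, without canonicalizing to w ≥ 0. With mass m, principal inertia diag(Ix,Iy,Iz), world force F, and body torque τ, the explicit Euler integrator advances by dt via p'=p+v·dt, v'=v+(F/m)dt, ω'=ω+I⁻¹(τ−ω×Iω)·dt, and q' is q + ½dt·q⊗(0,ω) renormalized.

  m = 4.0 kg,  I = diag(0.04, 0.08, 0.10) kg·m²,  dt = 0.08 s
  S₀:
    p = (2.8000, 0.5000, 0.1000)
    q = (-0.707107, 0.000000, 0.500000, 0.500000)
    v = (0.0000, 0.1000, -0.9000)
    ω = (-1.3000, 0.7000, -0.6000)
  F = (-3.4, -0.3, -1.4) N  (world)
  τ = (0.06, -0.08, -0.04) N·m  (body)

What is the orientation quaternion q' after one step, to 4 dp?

Hamilton product q⊗(0,ω) = (-0.0500000, 0.2692391, -1.1449749, 1.0742642)
updated quaternion q' = (-0.7077, 0.0107, 0.4533, 0.5419)

q' = (-0.7077, 0.0107, 0.4533, 0.5419)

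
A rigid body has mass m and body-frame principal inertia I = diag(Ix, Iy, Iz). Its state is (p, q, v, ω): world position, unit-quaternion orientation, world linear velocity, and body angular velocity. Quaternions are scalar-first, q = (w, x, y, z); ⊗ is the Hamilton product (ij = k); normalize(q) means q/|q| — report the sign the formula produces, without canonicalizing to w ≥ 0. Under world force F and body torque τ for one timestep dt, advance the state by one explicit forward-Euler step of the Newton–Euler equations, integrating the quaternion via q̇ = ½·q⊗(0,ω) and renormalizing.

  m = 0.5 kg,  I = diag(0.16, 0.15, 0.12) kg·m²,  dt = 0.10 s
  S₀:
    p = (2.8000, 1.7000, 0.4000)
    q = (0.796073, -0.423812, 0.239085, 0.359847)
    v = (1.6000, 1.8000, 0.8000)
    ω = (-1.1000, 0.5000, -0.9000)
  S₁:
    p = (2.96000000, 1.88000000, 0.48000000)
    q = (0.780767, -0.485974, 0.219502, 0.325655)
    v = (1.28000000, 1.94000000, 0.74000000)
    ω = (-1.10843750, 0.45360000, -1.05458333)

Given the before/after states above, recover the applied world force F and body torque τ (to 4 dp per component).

F = (-1.6000, 0.7000, -0.3000)
τ = (0.0000, -0.0300, -0.1800)

Δv = v₁−v₀ = (-0.32000000, 0.14000000, -0.06000000)
m·(v₁−v₀)/dt = (-1.6000, 0.7000, -0.3000)
rate change Δω = (-0.00843750, -0.04640000, -0.15458333)
ω₀×(Iω₀) = (0.0135, 0.0396, 0.0055)
applied torque τ = (0.0000, -0.0300, -0.1800)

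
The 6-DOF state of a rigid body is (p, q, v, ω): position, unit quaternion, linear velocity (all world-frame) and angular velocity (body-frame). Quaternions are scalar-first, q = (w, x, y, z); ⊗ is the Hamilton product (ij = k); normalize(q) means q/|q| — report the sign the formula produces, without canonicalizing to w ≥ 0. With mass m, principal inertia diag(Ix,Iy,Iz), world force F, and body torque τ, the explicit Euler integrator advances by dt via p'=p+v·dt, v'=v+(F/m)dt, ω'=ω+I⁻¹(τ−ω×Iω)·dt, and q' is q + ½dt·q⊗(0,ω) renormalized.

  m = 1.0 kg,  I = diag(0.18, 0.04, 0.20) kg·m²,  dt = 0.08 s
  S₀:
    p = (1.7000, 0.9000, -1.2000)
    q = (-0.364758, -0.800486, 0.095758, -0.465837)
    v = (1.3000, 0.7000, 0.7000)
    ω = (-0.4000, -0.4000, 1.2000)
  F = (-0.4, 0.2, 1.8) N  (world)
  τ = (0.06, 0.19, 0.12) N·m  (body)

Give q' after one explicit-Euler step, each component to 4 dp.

q' = (-0.3532, -0.7964, 0.1473, -0.4683)

2q̇ = q⊗(0,ω) = (0.2771132, 0.0744780, 1.2928212, -0.0792120)
updated quaternion q' = (-0.3532, -0.7964, 0.1473, -0.4683)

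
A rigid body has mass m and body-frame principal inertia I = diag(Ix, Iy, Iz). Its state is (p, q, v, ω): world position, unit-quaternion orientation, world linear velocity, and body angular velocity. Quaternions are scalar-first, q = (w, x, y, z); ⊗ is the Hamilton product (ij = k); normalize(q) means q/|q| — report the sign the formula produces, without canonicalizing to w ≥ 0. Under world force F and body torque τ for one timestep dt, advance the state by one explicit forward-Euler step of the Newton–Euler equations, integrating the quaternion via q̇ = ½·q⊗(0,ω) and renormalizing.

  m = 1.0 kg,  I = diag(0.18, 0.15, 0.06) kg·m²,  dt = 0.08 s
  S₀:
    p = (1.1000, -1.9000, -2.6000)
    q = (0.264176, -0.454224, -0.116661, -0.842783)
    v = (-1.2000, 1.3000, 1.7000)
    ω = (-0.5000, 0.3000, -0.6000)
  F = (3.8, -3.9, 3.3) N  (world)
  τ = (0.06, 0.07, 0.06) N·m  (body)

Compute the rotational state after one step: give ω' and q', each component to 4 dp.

ω' = (-0.4805, 0.3181, -0.5260)
q' = (0.2361, -0.4463, -0.1075, -0.8564)

ω×(Iω) gyroscopic = (0.0162, 0.0360, 0.0045)
(τ − ω×Iω)/I = (0.2433, 0.2267, 0.9250)
new body rate ω' = (-0.4805, 0.3181, -0.5260)
Hamilton product q⊗(0,ω) = (-0.6977835, 0.1907435, 0.2281099, -0.3531033)
updated quaternion q' = (0.2361, -0.4463, -0.1075, -0.8564)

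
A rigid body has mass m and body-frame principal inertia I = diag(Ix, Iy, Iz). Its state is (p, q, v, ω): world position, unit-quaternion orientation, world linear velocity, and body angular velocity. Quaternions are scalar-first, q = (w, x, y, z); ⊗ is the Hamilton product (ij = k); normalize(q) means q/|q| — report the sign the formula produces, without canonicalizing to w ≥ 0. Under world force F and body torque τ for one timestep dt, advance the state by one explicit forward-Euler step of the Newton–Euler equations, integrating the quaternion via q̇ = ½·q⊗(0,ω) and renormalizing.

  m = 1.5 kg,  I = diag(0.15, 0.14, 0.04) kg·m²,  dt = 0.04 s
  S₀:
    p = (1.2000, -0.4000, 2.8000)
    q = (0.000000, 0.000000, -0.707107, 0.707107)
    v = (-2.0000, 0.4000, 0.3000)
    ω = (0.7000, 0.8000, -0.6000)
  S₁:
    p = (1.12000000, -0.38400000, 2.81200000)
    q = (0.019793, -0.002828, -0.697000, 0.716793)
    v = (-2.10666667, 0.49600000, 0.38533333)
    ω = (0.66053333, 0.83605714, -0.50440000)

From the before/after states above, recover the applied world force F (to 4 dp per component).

Δv = v₁−v₀ = (-0.10666667, 0.09600000, 0.08533333)
F = m·Δv/dt = (-4.0000, 3.6000, 3.2000)

F = (-4.0000, 3.6000, 3.2000)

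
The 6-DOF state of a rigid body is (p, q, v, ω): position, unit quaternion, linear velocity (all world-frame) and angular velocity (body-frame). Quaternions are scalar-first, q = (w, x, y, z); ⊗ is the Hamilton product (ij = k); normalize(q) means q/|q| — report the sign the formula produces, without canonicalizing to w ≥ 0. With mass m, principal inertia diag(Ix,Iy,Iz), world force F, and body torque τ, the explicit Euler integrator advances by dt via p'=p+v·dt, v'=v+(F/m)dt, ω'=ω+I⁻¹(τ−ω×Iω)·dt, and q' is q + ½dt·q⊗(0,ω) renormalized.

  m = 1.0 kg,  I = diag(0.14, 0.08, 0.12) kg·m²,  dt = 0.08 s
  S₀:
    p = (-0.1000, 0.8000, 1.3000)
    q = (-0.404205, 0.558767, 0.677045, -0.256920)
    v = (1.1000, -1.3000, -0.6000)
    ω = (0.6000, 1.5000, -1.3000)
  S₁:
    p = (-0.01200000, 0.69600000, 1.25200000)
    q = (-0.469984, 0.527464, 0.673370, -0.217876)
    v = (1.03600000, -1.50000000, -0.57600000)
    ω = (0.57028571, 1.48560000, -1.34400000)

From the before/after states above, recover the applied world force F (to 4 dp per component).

F = (-0.8000, -2.5000, 0.3000)

v₁ − v₀ = (-0.06400000, -0.20000000, 0.02400000)
m·(v₁−v₀)/dt = (-0.8000, -2.5000, 0.3000)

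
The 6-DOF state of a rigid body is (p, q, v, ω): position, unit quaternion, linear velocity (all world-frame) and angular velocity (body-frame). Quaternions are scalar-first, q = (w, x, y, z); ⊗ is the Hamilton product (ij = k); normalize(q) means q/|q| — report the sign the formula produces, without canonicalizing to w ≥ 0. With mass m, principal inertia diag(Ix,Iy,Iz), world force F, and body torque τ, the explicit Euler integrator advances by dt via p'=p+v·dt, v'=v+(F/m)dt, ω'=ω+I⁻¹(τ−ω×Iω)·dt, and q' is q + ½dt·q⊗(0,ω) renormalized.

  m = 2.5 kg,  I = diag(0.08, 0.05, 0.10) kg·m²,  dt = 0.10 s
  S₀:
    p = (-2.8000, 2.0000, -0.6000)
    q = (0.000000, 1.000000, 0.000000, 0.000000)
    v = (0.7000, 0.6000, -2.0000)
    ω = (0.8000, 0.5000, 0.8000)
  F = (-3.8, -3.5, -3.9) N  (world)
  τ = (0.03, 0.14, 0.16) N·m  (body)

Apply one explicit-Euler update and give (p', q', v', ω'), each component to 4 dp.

p' = (-2.7300, 2.0600, -0.8000)
q' = (-0.0399, 0.9981, -0.0399, 0.0250)
v' = (0.5480, 0.4600, -2.1560)
ω' = (0.8125, 0.8056, 0.9720)

α = I⁻¹(τ − ω×Iω) = (0.1250, 3.0560, 1.7200)
ω + α·dt = (0.8125, 0.8056, 0.9720)
Hamilton product q⊗(0,ω) = (-0.8000000, 0.0000000, -0.8000000, 0.5000000)
updated quaternion q' = (-0.0399, 0.9981, -0.0399, 0.0250)
linear accel F/m = (-1.5200, -1.4000, -1.5600)
new position p' = (-2.7300, 2.0600, -0.8000)
v' = v + a·dt = (0.5480, 0.4600, -2.1560)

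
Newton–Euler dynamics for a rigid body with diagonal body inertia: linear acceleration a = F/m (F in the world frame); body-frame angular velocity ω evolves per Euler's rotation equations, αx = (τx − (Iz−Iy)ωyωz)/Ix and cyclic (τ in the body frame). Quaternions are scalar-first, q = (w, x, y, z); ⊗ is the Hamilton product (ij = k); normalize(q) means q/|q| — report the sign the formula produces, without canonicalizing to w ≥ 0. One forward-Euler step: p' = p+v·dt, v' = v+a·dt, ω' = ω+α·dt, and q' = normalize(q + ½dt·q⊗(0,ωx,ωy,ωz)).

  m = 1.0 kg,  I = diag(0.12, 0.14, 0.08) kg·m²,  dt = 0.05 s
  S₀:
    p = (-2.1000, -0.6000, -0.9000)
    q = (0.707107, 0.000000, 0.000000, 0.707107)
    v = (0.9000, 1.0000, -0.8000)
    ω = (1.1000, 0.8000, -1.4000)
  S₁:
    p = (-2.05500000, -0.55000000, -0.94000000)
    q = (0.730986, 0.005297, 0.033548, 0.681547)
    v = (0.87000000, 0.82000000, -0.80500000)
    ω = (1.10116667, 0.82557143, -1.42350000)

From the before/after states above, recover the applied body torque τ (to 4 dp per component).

Δω = ω₁−ω₀ = (0.00116667, 0.02557143, -0.02350000)
gyro term ω₀×Iω₀ = (0.0672, -0.0616, 0.0176)
I·α + gyro = (0.0700, 0.0100, -0.0200)

τ = (0.0700, 0.0100, -0.0200)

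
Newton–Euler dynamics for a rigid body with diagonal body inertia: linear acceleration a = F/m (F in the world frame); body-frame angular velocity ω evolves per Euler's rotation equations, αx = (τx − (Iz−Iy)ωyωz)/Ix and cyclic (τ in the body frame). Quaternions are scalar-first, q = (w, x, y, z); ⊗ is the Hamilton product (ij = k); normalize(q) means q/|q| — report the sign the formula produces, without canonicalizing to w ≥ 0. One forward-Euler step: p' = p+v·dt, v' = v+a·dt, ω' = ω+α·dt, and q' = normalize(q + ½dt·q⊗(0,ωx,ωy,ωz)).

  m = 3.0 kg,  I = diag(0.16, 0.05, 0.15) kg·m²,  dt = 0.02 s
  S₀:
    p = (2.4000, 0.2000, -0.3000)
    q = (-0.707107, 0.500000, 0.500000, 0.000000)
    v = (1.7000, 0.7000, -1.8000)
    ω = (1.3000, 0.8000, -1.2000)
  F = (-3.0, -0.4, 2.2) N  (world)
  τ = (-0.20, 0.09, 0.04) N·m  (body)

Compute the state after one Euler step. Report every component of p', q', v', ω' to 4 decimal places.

p' = (2.4340, 0.2140, -0.3360)
q' = (-0.7175, 0.4847, 0.5002, 0.0060)
v' = (1.6800, 0.6973, -1.7853)
ω' = (1.2870, 0.8422, -1.1794)

gyro term ω×Iω = (-0.0960, -0.0156, -0.1144)
(τ − ω×Iω)/I = (-0.6500, 2.1120, 1.0293)
new body rate ω' = (1.2870, 0.8422, -1.1794)
q⊗(0,ω) = (-1.0500000, -1.5192391, 0.0343144, 0.5985284)
q' = normalize(q + ½dt·q⊗(0,ω)) = (-0.7175, 0.4847, 0.5002, 0.0060)
new position p' = (2.4340, 0.2140, -0.3360)
new velocity v' = (1.6800, 0.6973, -1.7853)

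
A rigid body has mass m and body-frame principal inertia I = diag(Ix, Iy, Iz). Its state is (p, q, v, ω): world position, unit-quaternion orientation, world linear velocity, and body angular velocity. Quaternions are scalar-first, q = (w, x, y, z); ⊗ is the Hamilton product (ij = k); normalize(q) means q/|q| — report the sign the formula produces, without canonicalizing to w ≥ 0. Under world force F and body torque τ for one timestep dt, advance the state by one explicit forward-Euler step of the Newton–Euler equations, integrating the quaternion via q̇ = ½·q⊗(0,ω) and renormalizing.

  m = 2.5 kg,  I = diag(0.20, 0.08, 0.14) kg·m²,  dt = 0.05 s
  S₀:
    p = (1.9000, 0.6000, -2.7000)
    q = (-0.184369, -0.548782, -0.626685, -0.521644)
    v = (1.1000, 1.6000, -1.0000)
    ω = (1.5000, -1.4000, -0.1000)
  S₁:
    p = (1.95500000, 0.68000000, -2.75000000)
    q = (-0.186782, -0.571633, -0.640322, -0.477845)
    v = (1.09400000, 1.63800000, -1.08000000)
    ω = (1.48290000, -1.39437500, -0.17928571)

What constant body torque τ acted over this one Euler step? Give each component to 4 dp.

Δω = ω₁−ω₀ = (-0.01710000, 0.00562500, -0.07928571)
precession coupling = (0.0084, -0.0090, 0.2520)
applied torque τ = (-0.0600, 0.0000, 0.0300)

τ = (-0.0600, 0.0000, 0.0300)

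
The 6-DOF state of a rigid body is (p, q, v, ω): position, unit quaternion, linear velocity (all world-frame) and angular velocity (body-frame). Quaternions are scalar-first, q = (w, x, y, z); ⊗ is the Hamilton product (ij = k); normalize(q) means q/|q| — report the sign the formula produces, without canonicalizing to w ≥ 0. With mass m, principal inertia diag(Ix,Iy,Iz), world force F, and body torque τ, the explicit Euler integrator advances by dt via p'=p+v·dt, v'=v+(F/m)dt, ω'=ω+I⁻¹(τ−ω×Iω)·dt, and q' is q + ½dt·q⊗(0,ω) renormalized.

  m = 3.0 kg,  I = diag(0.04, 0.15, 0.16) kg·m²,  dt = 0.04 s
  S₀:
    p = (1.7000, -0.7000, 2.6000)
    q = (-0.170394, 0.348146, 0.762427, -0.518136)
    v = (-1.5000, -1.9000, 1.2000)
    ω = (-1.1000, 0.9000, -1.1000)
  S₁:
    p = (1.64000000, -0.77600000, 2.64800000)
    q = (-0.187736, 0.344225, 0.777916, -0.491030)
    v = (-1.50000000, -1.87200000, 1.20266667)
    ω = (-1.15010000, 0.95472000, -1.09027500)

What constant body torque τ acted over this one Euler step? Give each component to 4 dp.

Δω = ω₁−ω₀ = (-0.05010000, 0.05472000, 0.00972500)
τ = I·(Δω/dt) + ω₀×(Iω₀) = (-0.0600, 0.0600, -0.0700)

τ = (-0.0600, 0.0600, -0.0700)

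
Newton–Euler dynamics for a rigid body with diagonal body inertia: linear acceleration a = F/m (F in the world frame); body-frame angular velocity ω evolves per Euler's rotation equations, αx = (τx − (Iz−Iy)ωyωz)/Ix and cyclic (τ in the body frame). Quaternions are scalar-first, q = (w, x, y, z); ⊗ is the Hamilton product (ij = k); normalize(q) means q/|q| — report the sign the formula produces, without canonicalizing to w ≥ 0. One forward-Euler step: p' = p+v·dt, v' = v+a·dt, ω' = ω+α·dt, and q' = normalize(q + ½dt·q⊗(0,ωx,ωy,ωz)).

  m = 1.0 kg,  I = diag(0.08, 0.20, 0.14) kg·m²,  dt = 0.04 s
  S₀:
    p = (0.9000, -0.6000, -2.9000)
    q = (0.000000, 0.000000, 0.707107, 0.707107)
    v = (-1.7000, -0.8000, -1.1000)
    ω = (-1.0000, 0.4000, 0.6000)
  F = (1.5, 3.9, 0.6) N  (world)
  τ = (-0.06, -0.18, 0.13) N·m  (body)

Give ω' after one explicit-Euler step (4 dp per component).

ω' = (-1.0228, 0.3568, 0.6509)

gyro term ω×Iω = (-0.0144, 0.0360, -0.0480)
(τ − ω×Iω)/I = (-0.5700, -1.0800, 1.2714)
ω' = ω + α·dt = (-1.0228, 0.3568, 0.6509)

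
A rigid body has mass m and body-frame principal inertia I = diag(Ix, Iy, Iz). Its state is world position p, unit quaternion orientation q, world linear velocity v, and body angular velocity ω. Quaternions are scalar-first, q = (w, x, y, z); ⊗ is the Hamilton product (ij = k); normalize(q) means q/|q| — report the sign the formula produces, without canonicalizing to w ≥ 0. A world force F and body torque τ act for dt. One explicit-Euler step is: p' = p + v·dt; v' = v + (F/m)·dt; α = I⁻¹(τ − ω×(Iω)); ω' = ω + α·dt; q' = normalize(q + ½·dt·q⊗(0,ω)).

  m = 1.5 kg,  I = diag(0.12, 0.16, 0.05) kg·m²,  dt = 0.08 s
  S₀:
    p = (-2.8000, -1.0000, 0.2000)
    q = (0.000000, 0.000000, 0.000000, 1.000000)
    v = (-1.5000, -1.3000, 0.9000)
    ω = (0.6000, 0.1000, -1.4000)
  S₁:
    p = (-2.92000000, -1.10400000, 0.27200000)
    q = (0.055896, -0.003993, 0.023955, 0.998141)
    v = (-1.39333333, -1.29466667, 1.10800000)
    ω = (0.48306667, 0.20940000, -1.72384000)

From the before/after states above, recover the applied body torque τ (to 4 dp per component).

τ = (-0.1600, 0.1600, -0.2000)

ω₁ − ω₀ = (-0.11693333, 0.10940000, -0.32384000)
ω₀×(Iω₀) = (0.0154, -0.0588, 0.0024)
I·α + gyro = (-0.1600, 0.1600, -0.2000)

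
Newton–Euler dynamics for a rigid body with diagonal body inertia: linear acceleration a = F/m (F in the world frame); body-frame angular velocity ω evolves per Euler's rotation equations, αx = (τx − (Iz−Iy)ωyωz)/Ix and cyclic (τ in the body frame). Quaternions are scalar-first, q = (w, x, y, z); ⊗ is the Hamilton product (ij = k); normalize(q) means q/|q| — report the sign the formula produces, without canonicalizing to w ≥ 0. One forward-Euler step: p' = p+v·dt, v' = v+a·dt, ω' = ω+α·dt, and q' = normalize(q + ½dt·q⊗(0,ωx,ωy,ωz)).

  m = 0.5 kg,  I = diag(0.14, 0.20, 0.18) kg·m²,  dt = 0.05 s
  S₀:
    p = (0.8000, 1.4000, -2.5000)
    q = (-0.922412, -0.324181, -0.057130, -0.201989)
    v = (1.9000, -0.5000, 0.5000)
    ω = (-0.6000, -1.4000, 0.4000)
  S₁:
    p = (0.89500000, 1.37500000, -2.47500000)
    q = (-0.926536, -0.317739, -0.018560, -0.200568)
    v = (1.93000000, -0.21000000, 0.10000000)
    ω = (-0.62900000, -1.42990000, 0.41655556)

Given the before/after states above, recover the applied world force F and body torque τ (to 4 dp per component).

F = (0.3000, 2.9000, -4.0000)
τ = (-0.0700, -0.1100, 0.1100)

velocity change Δv = (0.03000000, 0.29000000, -0.40000000)
F = m·Δv/dt = (0.3000, 2.9000, -4.0000)
rate change Δω = (-0.02900000, -0.02990000, 0.01655556)
precession coupling = (0.0112, 0.0096, 0.0504)
τ = I·(Δω/dt) + ω₀×(Iω₀) = (-0.0700, -0.1100, 0.1100)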